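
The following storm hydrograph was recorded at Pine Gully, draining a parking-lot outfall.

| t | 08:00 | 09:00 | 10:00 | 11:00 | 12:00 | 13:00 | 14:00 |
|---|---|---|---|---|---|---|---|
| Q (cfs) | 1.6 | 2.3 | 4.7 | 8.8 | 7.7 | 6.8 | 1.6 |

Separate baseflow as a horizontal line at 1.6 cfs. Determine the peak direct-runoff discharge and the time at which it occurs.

Q_p = 7.2 cfs at t = 11:00

Subtracting baseflow gives direct-runoff ordinates: 0.0, 0.7, 3.1, 7.2, 6.1, 5.2, 0.0 cfs.
The maximum is 7.2 cfs, occurring at the reading for t = 11:00.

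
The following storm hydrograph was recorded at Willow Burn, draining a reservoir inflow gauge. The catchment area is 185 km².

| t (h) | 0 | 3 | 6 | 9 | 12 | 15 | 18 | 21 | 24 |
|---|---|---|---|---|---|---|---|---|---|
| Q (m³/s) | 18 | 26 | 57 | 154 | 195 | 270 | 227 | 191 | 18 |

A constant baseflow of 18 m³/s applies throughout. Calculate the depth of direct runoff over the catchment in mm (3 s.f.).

d ≈ 58.0 mm

Direct runoff: 0.0, 8.0, 39.0, 136.0, 177.0, 252.0, 209.0, 173.0, 0.0 m³/s; ΣQ_DR = 994.0 m³/s.
V = ΣQ_DR · Δt = 994.0 × 10800 s = 1.074 × 10^7 m³.
Over A = 185 km², depth = V / A = 58.0 mm.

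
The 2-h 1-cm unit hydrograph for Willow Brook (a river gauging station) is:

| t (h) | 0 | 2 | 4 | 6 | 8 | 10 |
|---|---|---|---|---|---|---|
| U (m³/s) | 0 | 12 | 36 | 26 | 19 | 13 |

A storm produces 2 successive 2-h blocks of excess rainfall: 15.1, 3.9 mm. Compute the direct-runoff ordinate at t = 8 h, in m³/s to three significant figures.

Q ≈ 38.8 m³/s

By discrete convolution, Q_j = Σ (P_i / 10 mm) · U_{j−i}.
At t = 8 h (j=4): Q = (15.1/10)·19 + (3.9/10)·26 = 38.8 m³/s.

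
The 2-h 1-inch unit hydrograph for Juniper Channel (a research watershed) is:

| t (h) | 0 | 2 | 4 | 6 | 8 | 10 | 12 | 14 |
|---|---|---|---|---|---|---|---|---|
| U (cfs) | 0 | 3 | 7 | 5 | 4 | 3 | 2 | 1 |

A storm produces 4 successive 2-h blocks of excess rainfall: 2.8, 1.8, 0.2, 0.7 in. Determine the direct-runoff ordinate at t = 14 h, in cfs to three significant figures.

By discrete convolution, Q_j = Σ (P_i / 1 in) · U_{j−i}.
At t = 14 h (j=7): Q = (2.8/1)·1 + (1.8/1)·2 + (0.2/1)·3 + (0.7/1)·4 = 9.80 cfs.

Q ≈ 9.80 cfs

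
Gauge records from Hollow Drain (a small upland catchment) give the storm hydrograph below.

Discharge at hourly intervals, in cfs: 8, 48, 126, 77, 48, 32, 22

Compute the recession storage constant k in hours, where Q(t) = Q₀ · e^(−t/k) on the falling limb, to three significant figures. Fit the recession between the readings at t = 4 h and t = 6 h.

On the falling limb, Q drops from 48 to 22 cfs between t = 4 h and t = 6 h (Δt = 2 h).
k = −Δt / ln(Q₂/Q₁) = −2 / ln(22/48) = 2.56 h.

k ≈ 2.56 h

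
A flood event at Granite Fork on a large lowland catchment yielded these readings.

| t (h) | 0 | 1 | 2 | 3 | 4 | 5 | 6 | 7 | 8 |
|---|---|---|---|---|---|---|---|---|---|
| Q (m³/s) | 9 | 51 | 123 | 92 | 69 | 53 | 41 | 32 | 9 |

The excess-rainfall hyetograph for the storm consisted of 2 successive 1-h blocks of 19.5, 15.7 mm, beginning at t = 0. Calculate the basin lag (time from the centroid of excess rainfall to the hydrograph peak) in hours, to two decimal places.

t_L ≈ 1.05 h

Centroid of excess rainfall: t_c = Σ P_i·t̄_i / ΣP_i = 0.9460 h (block centres at 0.5, 1.5 h).
Hydrograph peak occurs at t = 2 h, so basin lag t_L = 2 − 0.9460 = 1.05 h.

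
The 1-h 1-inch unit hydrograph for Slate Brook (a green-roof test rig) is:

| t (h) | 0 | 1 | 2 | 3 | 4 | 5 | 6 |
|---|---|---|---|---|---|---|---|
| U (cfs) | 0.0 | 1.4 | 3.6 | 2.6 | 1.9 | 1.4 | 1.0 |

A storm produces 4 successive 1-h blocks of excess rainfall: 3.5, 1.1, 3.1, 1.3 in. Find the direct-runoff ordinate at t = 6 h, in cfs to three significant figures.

Q ≈ 14.3 cfs

By discrete convolution, Q_j = Σ (P_i / 1 in) · U_{j−i}.
At t = 6 h (j=6): Q = (3.5/1)·1.0 + (1.1/1)·1.4 + (3.1/1)·1.9 + (1.3/1)·2.6 = 14.3 cfs.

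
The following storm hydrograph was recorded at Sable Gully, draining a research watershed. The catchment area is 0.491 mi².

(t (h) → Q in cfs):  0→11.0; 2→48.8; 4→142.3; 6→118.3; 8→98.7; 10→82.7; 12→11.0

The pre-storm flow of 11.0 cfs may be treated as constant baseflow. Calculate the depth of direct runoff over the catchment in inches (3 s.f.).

Direct runoff: 0.0, 37.8, 131.3, 107.3, 87.7, 71.7, 0.0 cfs; ΣQ_DR = 435.8 cfs.
V = ΣQ_DR · Δt = 435.8 × 7200 s = 3.138 × 10^6 ft³.
Over A = 0.491 mi², depth = V / A = 2.75 in.

d ≈ 2.75 in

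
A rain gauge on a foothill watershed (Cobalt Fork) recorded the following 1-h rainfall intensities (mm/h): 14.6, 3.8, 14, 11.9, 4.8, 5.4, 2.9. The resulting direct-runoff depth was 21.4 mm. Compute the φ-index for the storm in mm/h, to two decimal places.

Only the 3 blocks with intensity above φ contribute runoff: 14.6, 14, 11.9 mm/h.
Σ(I−φ)·Δt = d  ⇒  (14.6+14+11.9 − 3φ)·1 = 21.4
φ = (40.50 − 21.4/1) / 3 = 6.37 mm/h.

φ ≈ 6.37 mm/h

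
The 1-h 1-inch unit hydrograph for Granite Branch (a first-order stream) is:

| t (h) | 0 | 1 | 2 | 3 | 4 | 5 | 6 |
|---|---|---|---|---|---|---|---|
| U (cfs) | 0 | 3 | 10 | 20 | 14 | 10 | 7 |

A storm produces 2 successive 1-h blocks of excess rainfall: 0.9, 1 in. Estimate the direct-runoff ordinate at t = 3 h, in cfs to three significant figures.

By discrete convolution, Q_j = Σ (P_i / 1 in) · U_{j−i}.
At t = 3 h (j=3): Q = (0.9/1)·20 + (1/1)·10 = 28.0 cfs.

Q ≈ 28.0 cfs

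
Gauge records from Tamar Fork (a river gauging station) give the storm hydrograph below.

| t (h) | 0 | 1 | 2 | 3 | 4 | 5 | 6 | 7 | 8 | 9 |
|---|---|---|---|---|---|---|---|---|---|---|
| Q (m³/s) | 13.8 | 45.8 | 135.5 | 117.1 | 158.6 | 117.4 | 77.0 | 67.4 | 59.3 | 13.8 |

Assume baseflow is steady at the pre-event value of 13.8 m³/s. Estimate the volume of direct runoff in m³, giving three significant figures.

V ≈ 2.40 × 10^6 m³

Direct-runoff ordinates (Q − Q_b): 0.0, 32.0, 121.7, 103.3, 144.8, 103.6, 63.2, 53.6, 45.5, 0.0 m³/s.
ΣQ_DR = 667.7 m³/s.
With Δt = 1 h = 3600 s, V = ΣQ_DR · Δt = 667.7 × 3600 = 2.40 × 10^6 m³.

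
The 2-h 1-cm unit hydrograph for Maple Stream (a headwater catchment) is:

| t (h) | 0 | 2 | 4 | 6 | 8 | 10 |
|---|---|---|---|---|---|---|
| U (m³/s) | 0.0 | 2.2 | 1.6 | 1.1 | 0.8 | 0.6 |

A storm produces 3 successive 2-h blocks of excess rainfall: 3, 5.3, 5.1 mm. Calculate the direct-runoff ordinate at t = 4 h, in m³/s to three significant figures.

By discrete convolution, Q_j = Σ (P_i / 10 mm) · U_{j−i}.
At t = 4 h (j=2): Q = (3/10)·1.6 + (5.3/10)·2.2 + (5.1/10)·0.0 = 1.65 m³/s.

Q ≈ 1.65 m³/s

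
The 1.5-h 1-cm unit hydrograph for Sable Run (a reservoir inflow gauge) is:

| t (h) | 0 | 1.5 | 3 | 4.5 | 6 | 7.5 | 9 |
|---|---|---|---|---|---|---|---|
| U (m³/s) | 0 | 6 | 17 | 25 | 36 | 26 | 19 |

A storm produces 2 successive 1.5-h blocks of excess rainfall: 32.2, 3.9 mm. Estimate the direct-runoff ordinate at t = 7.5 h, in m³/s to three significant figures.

By discrete convolution, Q_j = Σ (P_i / 10 mm) · U_{j−i}.
At t = 7.5 h (j=5): Q = (32.2/10)·26 + (3.9/10)·36 = 97.8 m³/s.

Q ≈ 97.8 m³/s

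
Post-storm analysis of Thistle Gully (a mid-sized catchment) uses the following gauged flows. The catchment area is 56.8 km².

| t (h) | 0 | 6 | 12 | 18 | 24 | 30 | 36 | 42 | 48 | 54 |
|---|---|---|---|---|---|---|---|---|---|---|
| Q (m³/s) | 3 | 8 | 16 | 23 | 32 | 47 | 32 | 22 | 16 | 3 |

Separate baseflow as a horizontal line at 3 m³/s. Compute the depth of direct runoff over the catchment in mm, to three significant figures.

Direct runoff: 0.0, 5.0, 13.0, 20.0, 29.0, 44.0, 29.0, 19.0, 13.0, 0.0 m³/s; ΣQ_DR = 172.0 m³/s.
V = ΣQ_DR · Δt = 172.0 × 21600 s = 3.715 × 10^6 m³.
Over A = 56.8 km², depth = V / A = 65.4 mm.

d ≈ 65.4 mm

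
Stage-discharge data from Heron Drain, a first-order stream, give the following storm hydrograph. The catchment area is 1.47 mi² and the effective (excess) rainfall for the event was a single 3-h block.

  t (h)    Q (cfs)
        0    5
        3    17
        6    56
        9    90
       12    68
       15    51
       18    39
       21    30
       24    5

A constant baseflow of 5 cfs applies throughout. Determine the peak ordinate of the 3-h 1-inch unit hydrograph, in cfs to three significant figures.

U_p ≈ 85.1 cfs

Direct runoff: 0.0, 12.0, 51.0, 85.0, 63.0, 46.0, 34.0, 25.0, 0.0 cfs; ΣQ_DR = 316.0 cfs, peak = 85.0 cfs.
Runoff depth d = ΣQ_DR·Δt / A = 316.0 × 10800 / (1.47 mi²) = 0.9993 in.
The 1-inch UH is the DRH scaled by (1 in)/d, so U_p = 85.0 × 1/0.9993 = 85.1 cfs.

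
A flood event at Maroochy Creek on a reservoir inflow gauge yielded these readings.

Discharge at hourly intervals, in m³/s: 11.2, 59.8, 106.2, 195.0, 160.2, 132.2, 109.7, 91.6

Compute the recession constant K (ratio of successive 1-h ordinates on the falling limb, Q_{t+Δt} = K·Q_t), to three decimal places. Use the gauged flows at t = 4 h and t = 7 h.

Using the recession-limb readings at t = 4 h and t = 7 h: Q falls from 160.2 to 91.6 m³/s over 3 intervals.
K = (Q₂/Q₁)^(1/3) = (91.6/160.2)^(1/3) = 0.830.

K ≈ 0.830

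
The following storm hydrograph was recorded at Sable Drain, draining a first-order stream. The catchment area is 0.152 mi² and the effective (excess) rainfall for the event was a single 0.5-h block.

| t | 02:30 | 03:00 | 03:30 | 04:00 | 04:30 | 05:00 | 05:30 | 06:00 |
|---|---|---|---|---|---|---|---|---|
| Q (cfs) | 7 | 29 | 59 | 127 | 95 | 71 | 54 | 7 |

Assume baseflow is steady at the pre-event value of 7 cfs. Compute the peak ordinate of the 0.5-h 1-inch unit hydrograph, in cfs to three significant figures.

Direct runoff: 0.0, 22.0, 52.0, 120.0, 88.0, 64.0, 47.0, 0.0 cfs; ΣQ_DR = 393.0 cfs, peak = 120.0 cfs.
Runoff depth d = ΣQ_DR·Δt / A = 393.0 × 1800 / (0.152 mi²) = 2.003 in.
The 1-inch UH is the DRH scaled by (1 in)/d, so U_p = 120.0 × 1/2.003 = 59.9 cfs.

U_p ≈ 59.9 cfs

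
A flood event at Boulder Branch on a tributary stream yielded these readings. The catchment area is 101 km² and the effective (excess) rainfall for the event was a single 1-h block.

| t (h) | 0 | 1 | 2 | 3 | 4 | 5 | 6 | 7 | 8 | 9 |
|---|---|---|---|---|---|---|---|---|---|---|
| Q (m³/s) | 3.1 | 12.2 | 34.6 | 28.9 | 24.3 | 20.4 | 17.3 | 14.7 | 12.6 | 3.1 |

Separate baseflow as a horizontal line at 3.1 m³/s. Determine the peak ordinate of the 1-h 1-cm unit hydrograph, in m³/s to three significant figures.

Direct runoff: 0.0, 9.1, 31.5, 25.8, 21.2, 17.3, 14.2, 11.6, 9.5, 0.0 m³/s; ΣQ_DR = 140.2 m³/s, peak = 31.5 m³/s.
Runoff depth d = ΣQ_DR·Δt / A = 140.2 × 3600 / (101 km²) = 4.997 mm.
The 1-cm UH is the DRH scaled by (10 mm)/d, so U_p = 31.5 × 10/4.997 = 63.0 m³/s.

U_p ≈ 63.0 m³/s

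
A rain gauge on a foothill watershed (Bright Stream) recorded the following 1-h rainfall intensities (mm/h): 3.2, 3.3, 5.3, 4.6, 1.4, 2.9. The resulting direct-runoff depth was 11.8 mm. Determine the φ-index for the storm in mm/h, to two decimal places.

φ ≈ 1.50 mm/h

Only the 5 blocks with intensity above φ contribute runoff: 3.2, 3.3, 5.3, 4.6, 2.9 mm/h.
Σ(I−φ)·Δt = d  ⇒  (3.2+3.3+5.3+4.6+2.9 − 5φ)·1 = 11.8
φ = (19.30 − 11.8/1) / 5 = 1.50 mm/h.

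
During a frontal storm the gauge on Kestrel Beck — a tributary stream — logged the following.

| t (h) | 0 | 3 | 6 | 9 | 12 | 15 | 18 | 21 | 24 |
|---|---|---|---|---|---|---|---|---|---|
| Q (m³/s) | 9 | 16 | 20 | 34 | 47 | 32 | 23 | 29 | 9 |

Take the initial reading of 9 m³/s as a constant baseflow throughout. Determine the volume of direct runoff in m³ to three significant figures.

Direct-runoff ordinates (Q − Q_b): 0.0, 7.0, 11.0, 25.0, 38.0, 23.0, 14.0, 20.0, 0.0 m³/s.
ΣQ_DR = 138.0 m³/s.
With Δt = 3 h = 10800 s, V = ΣQ_DR · Δt = 138.0 × 10800 = 1.49 × 10^6 m³.

V ≈ 1.49 × 10^6 m³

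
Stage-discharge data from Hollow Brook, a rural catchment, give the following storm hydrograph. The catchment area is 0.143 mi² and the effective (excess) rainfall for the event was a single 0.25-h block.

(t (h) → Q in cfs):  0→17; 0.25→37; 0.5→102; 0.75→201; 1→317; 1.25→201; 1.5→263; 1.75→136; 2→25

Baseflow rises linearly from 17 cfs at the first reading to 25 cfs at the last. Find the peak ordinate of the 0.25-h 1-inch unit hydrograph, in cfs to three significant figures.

Direct runoff: 0.00, 19.00, 83.00, 181.00, 296.00, 179.00, 240.00, 112.00, 0.00 cfs; ΣQ_DR = 1110 cfs, peak = 296.00 cfs.
Runoff depth d = ΣQ_DR·Δt / A = 1110 × 900 / (0.143 mi²) = 3.007 in.
The 1-inch UH is the DRH scaled by (1 in)/d, so U_p = 296.00 × 1/3.007 = 98.4 cfs.

U_p ≈ 98.4 cfs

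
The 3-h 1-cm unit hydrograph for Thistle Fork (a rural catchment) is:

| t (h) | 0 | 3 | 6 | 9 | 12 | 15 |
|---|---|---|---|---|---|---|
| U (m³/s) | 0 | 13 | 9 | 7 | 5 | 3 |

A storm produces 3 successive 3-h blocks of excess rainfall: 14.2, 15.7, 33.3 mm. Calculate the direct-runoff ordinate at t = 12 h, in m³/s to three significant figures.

Q ≈ 48.1 m³/s

By discrete convolution, Q_j = Σ (P_i / 10 mm) · U_{j−i}.
At t = 12 h (j=4): Q = (14.2/10)·5 + (15.7/10)·7 + (33.3/10)·9 = 48.1 m³/s.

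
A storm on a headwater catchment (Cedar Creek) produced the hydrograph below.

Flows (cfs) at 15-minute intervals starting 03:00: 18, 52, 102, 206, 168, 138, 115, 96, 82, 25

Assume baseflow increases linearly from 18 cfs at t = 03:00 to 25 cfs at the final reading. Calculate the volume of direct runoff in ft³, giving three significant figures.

Direct-runoff ordinates (Q − Q_b): 0.00, 33.22, 82.44, 185.67, 146.89, 116.11, 92.33, 72.56, 57.78, 0.00 cfs.
ΣQ_DR = 787.0 cfs.
With Δt = 0.25 h = 900 s, V = ΣQ_DR · Δt = 787.0 × 900 = 7.08 × 10^5 ft³.

V ≈ 7.08 × 10^5 ft³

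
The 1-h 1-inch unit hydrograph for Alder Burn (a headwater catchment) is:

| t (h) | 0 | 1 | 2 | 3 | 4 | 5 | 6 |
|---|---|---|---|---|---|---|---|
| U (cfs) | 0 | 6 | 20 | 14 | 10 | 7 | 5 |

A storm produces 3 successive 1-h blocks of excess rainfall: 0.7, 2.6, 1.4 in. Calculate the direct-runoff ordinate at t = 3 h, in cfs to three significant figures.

Q ≈ 70.2 cfs

By discrete convolution, Q_j = Σ (P_i / 1 in) · U_{j−i}.
At t = 3 h (j=3): Q = (0.7/1)·14 + (2.6/1)·20 + (1.4/1)·6 = 70.2 cfs.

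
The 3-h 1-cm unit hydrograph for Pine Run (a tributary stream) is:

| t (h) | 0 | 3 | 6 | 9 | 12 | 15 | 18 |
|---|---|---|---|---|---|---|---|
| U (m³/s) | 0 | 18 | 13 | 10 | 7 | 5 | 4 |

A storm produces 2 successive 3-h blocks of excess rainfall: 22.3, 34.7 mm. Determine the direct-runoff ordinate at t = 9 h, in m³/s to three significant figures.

By discrete convolution, Q_j = Σ (P_i / 10 mm) · U_{j−i}.
At t = 9 h (j=3): Q = (22.3/10)·10 + (34.7/10)·13 = 67.4 m³/s.

Q ≈ 67.4 m³/s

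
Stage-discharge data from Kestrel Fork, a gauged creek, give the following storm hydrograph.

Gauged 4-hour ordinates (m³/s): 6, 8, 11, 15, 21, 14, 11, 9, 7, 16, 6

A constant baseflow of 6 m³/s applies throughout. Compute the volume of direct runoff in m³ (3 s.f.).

V ≈ 8.35 × 10^5 m³

Direct-runoff ordinates (Q − Q_b): 0.0, 2.0, 5.0, 9.0, 15.0, 8.0, 5.0, 3.0, 1.0, 10.0, 0.0 m³/s.
ΣQ_DR = 58.00 m³/s.
With Δt = 4 h = 14400 s, V = ΣQ_DR · Δt = 58.00 × 14400 = 8.35 × 10^5 m³.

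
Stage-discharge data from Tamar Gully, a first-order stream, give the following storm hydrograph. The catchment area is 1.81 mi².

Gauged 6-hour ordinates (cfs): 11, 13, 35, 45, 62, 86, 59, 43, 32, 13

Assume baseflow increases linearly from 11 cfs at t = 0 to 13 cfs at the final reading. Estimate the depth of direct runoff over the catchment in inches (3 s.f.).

d ≈ 1.43 in

Direct runoff: 0.00, 1.78, 23.56, 33.33, 50.11, 73.89, 46.67, 30.44, 19.22, 0.00 cfs; ΣQ_DR = 279.0 cfs.
V = ΣQ_DR · Δt = 279.0 × 21600 s = 6.026 × 10^6 ft³.
Over A = 1.81 mi², depth = V / A = 1.43 in.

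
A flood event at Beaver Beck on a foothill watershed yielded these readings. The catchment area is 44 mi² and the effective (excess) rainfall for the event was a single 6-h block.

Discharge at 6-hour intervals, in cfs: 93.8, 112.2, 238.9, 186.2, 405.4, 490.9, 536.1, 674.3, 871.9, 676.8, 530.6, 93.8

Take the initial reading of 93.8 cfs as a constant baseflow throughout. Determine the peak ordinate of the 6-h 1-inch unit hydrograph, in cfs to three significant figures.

Direct runoff: 0.0, 18.4, 145.1, 92.4, 311.6, 397.1, 442.3, 580.5, 778.1, 583.0, 436.8, 0.0 cfs; ΣQ_DR = 3785 cfs, peak = 778.1 cfs.
Runoff depth d = ΣQ_DR·Δt / A = 3785 × 21600 / (44 mi²) = 0.7999 in.
The 1-inch UH is the DRH scaled by (1 in)/d, so U_p = 778.1 × 1/0.7999 = 973 cfs.

U_p ≈ 973 cfs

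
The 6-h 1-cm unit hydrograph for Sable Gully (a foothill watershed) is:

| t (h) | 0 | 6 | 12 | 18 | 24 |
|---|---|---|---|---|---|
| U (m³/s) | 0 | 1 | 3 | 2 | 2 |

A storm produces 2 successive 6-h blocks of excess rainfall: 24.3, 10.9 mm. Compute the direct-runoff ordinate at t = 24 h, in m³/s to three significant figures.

By discrete convolution, Q_j = Σ (P_i / 10 mm) · U_{j−i}.
At t = 24 h (j=4): Q = (24.3/10)·2 + (10.9/10)·2 = 7.04 m³/s.

Q ≈ 7.04 m³/s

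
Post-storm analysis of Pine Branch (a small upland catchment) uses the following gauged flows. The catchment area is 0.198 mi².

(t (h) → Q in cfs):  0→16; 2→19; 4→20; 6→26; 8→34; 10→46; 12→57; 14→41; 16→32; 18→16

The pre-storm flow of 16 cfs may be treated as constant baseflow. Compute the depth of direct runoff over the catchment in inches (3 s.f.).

Direct runoff: 0.0, 3.0, 4.0, 10.0, 18.0, 30.0, 41.0, 25.0, 16.0, 0.0 cfs; ΣQ_DR = 147.0 cfs.
V = ΣQ_DR · Δt = 147.0 × 7200 s = 1.058 × 10^6 ft³.
Over A = 0.198 mi², depth = V / A = 2.30 in.

d ≈ 2.30 in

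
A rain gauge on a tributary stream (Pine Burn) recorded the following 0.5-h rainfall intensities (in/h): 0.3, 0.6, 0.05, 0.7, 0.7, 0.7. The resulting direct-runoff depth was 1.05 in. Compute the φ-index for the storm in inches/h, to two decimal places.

Only the 5 blocks with intensity above φ contribute runoff: 0.3, 0.6, 0.7, 0.7, 0.7 in/h.
Σ(I−φ)·Δt = d  ⇒  (0.3+0.6+0.7+0.7+0.7 − 5φ)·0.5 = 1.05
φ = (3.000 − 1.05/0.5) / 5 = 0.18 in/h.

φ ≈ 0.18 in/h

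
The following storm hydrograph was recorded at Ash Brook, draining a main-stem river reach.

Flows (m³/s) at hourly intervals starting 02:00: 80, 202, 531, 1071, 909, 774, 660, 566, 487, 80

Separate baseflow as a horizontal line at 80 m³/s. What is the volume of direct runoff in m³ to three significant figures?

V ≈ 1.64 × 10^7 m³

Direct-runoff ordinates (Q − Q_b): 0.0, 122.0, 451.0, 991.0, 829.0, 694.0, 580.0, 486.0, 407.0, 0.0 m³/s.
ΣQ_DR = 4560 m³/s.
With Δt = 1 h = 3600 s, V = ΣQ_DR · Δt = 4560 × 3600 = 1.64 × 10^7 m³.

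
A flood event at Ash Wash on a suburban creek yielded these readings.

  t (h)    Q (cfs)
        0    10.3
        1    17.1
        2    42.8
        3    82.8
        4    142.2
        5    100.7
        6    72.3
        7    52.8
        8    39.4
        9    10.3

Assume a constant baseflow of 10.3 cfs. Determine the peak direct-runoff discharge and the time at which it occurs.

Subtracting baseflow gives direct-runoff ordinates: 0.0, 6.8, 32.5, 72.5, 131.9, 90.4, 62.0, 42.5, 29.1, 0.0 cfs.
The maximum is 131.9 cfs, occurring at the reading for t = 4 h.

Q_p = 131.9 cfs at t = 4 h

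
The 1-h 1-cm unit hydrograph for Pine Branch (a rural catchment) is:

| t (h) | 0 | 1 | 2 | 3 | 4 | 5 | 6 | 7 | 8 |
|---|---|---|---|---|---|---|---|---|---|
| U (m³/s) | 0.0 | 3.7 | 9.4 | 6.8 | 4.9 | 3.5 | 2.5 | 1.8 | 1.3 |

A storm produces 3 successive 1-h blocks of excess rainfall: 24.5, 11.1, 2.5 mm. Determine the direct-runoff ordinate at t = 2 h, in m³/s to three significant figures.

By discrete convolution, Q_j = Σ (P_i / 10 mm) · U_{j−i}.
At t = 2 h (j=2): Q = (24.5/10)·9.4 + (11.1/10)·3.7 + (2.5/10)·0.0 = 27.1 m³/s.

Q ≈ 27.1 m³/s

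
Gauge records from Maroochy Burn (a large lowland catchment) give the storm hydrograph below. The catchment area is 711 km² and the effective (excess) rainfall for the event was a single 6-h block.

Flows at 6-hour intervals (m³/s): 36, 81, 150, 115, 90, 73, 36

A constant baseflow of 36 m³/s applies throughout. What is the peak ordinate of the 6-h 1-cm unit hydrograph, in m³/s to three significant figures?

U_p ≈ 114 m³/s

Direct runoff: 0.0, 45.0, 114.0, 79.0, 54.0, 37.0, 0.0 m³/s; ΣQ_DR = 329.0 m³/s, peak = 114.0 m³/s.
Runoff depth d = ΣQ_DR·Δt / A = 329.0 × 21600 / (711 km²) = 9.995 mm.
The 1-cm UH is the DRH scaled by (10 mm)/d, so U_p = 114.0 × 10/9.995 = 114 m³/s.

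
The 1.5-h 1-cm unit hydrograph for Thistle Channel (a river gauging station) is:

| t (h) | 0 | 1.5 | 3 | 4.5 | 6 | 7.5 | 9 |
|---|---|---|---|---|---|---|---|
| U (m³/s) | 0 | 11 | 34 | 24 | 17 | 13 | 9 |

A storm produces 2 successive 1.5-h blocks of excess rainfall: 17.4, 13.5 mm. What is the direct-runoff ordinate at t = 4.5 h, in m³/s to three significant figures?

Q ≈ 87.7 m³/s

By discrete convolution, Q_j = Σ (P_i / 10 mm) · U_{j−i}.
At t = 4.5 h (j=3): Q = (17.4/10)·24 + (13.5/10)·34 = 87.7 m³/s.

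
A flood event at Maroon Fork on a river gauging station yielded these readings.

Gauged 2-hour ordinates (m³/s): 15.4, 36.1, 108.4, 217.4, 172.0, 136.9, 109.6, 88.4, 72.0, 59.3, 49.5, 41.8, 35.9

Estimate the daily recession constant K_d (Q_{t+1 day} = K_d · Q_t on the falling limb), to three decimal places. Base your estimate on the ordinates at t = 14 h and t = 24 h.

K_d ≈ 0.115

Between t = 14 h and t = 24 h the flow falls from 88.4 to 35.9 m³/s over 5×2 h = 10 h.
Per-interval ratio K = (35.9/88.4)^(1/5) = 0.8351; K_d = K^(24/2) = 0.115.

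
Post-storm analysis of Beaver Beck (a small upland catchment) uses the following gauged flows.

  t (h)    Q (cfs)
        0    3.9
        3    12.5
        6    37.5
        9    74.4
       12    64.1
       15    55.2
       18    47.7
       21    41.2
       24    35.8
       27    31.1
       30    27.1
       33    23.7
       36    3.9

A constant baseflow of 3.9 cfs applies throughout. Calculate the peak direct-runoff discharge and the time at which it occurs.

Subtracting baseflow gives direct-runoff ordinates: 0.0, 8.6, 33.6, 70.5, 60.2, 51.3, 43.8, 37.3, 31.9, 27.2, 23.2, 19.8, 0.0 cfs.
The maximum is 70.5 cfs, occurring at the reading for t = 9 h.

Q_p = 70.5 cfs at t = 9 h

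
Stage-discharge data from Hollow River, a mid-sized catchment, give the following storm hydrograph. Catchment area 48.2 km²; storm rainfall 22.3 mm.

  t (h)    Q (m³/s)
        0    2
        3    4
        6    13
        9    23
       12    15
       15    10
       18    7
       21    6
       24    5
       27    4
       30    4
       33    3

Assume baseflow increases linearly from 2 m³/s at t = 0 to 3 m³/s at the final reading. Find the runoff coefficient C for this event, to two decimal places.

ΣQ_DR = 66.00 m³/s; V = ΣQ_DR·Δt = 7.128 × 10^5 m³.
Runoff depth d = V / A = 14.79 mm.
C = d / P = 14.79 / 22.3 = 0.66.

C ≈ 0.66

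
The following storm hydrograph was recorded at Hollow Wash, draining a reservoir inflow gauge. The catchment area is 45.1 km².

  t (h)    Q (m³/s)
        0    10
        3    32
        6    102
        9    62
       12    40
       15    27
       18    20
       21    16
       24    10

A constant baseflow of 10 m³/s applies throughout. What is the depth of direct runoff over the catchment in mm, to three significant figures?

Direct runoff: 0.0, 22.0, 92.0, 52.0, 30.0, 17.0, 10.0, 6.0, 0.0 m³/s; ΣQ_DR = 229.0 m³/s.
V = ΣQ_DR · Δt = 229.0 × 10800 s = 2.473 × 10^6 m³.
Over A = 45.1 km², depth = V / A = 54.8 mm.

d ≈ 54.8 mm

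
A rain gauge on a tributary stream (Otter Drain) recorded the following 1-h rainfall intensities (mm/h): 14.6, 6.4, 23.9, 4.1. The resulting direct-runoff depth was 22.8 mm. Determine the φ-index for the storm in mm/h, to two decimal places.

Only the 2 blocks with intensity above φ contribute runoff: 14.6, 23.9 mm/h.
Σ(I−φ)·Δt = d  ⇒  (14.6+23.9 − 2φ)·1 = 22.8
φ = (38.50 − 22.8/1) / 2 = 7.85 mm/h.

φ ≈ 7.85 mm/h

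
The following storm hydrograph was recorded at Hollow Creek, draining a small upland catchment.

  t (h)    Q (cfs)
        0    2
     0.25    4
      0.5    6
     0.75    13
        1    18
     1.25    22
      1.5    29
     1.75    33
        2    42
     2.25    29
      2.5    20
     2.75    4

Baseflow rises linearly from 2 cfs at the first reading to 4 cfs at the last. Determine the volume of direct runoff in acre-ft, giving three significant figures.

V ≈ 3.84 acre-ft

Direct-runoff ordinates (Q − Q_b): 0.00, 1.82, 3.64, 10.45, 15.27, 19.09, 25.91, 29.73, 38.55, 25.36, 16.18, 0.00 cfs.
ΣQ_DR = 186.0 cfs.
With Δt = 0.25 h = 900 s, V = ΣQ_DR · Δt = 186.0 × 900 = 1.67 × 10^5 ft³ = 3.84 acre-ft.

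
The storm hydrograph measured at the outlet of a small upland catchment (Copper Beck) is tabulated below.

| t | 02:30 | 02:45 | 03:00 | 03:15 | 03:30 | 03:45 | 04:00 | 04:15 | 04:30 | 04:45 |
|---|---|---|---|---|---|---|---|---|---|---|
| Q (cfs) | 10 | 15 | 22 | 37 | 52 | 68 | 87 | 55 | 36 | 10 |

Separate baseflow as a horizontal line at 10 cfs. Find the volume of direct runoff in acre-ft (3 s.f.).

Direct-runoff ordinates (Q − Q_b): 0.0, 5.0, 12.0, 27.0, 42.0, 58.0, 77.0, 45.0, 26.0, 0.0 cfs.
ΣQ_DR = 292.0 cfs.
With Δt = 0.25 h = 900 s, V = ΣQ_DR · Δt = 292.0 × 900 = 2.63 × 10^5 ft³ = 6.03 acre-ft.

V ≈ 6.03 acre-ft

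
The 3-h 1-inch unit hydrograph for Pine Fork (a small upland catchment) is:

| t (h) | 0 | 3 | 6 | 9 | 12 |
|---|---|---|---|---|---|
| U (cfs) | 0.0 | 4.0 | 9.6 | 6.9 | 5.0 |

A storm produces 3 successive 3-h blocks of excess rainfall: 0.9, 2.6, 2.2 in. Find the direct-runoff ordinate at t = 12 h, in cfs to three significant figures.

By discrete convolution, Q_j = Σ (P_i / 1 in) · U_{j−i}.
At t = 12 h (j=4): Q = (0.9/1)·5.0 + (2.6/1)·6.9 + (2.2/1)·9.6 = 43.6 cfs.

Q ≈ 43.6 cfs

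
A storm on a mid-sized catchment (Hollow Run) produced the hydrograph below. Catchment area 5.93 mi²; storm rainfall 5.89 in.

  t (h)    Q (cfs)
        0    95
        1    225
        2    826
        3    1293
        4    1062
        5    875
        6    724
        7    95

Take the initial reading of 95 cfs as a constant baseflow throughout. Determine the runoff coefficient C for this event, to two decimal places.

C ≈ 0.20

ΣQ_DR = 4435 cfs; V = ΣQ_DR·Δt = 1.597 × 10^7 ft³.
Runoff depth d = V / A = 1.159 in.
C = d / P = 1.159 / 5.89 = 0.20.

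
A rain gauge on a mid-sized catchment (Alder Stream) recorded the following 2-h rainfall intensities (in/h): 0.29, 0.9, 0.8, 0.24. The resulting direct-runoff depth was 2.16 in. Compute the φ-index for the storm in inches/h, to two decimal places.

Only the 2 blocks with intensity above φ contribute runoff: 0.9, 0.8 in/h.
Σ(I−φ)·Δt = d  ⇒  (0.9+0.8 − 2φ)·2 = 2.16
φ = (1.700 − 2.16/2) / 2 = 0.31 in/h.

φ ≈ 0.31 in/h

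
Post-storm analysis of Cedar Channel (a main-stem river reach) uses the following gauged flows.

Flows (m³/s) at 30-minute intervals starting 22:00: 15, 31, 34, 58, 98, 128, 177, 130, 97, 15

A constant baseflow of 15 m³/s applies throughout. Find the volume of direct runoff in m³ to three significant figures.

Direct-runoff ordinates (Q − Q_b): 0.0, 16.0, 19.0, 43.0, 83.0, 113.0, 162.0, 115.0, 82.0, 0.0 m³/s.
ΣQ_DR = 633.0 m³/s.
With Δt = 0.5 h = 1800 s, V = ΣQ_DR · Δt = 633.0 × 1800 = 1.14 × 10^6 m³.

V ≈ 1.14 × 10^6 m³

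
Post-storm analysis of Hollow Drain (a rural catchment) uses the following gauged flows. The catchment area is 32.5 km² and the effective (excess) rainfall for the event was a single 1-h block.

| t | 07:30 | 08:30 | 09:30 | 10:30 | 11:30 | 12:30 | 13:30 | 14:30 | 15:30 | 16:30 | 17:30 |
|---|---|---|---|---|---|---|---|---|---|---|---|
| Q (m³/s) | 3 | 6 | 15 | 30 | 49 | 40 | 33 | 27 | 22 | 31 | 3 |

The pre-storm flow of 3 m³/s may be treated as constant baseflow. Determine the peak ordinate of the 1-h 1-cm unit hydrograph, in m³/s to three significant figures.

U_p ≈ 18.4 m³/s

Direct runoff: 0.0, 3.0, 12.0, 27.0, 46.0, 37.0, 30.0, 24.0, 19.0, 28.0, 0.0 m³/s; ΣQ_DR = 226.0 m³/s, peak = 46.0 m³/s.
Runoff depth d = ΣQ_DR·Δt / A = 226.0 × 3600 / (32.5 km²) = 25.03 mm.
The 1-cm UH is the DRH scaled by (10 mm)/d, so U_p = 46.0 × 10/25.03 = 18.4 m³/s.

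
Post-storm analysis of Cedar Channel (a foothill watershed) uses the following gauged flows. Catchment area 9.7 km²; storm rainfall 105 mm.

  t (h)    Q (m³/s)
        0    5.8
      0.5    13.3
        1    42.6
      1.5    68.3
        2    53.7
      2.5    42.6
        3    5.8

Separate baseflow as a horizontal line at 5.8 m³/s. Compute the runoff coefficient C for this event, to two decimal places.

ΣQ_DR = 191.5 m³/s; V = ΣQ_DR·Δt = 3.447 × 10^5 m³.
Runoff depth d = V / A = 35.54 mm.
C = d / P = 35.54 / 105 = 0.34.

C ≈ 0.34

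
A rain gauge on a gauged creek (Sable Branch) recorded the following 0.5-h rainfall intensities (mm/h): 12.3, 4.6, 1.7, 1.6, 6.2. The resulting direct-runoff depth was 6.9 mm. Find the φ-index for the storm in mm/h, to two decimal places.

φ ≈ 3.10 mm/h

Only the 3 blocks with intensity above φ contribute runoff: 12.3, 4.6, 6.2 mm/h.
Σ(I−φ)·Δt = d  ⇒  (12.3+4.6+6.2 − 3φ)·0.5 = 6.9
φ = (23.10 − 6.9/0.5) / 3 = 3.10 mm/h.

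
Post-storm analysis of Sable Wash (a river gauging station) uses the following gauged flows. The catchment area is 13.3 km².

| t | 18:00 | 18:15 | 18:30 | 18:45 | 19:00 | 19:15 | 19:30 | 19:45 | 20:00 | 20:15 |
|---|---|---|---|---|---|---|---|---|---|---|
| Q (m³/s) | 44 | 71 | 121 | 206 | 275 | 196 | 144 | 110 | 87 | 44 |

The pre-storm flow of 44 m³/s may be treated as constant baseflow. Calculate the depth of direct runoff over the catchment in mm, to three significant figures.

d ≈ 58.1 mm

Direct runoff: 0.0, 27.0, 77.0, 162.0, 231.0, 152.0, 100.0, 66.0, 43.0, 0.0 m³/s; ΣQ_DR = 858.0 m³/s.
V = ΣQ_DR · Δt = 858.0 × 900 s = 7.722 × 10^5 m³.
Over A = 13.3 km², depth = V / A = 58.1 mm.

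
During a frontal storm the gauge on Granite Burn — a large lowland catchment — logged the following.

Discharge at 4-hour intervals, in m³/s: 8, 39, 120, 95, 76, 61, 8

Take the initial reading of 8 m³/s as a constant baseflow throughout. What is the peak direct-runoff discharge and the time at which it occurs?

Subtracting baseflow gives direct-runoff ordinates: 0.0, 31.0, 112.0, 87.0, 68.0, 53.0, 0.0 m³/s.
The maximum is 112.0 m³/s, occurring at the reading for t = 8 h.

Q_p = 112.0 m³/s at t = 8 h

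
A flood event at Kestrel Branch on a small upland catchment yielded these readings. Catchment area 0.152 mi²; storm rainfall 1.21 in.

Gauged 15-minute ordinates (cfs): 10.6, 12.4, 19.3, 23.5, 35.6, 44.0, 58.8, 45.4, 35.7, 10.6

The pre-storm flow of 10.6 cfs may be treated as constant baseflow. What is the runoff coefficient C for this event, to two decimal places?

ΣQ_DR = 189.9 cfs; V = ΣQ_DR·Δt = 1.709 × 10^5 ft³.
Runoff depth d = V / A = 0.4840 in.
C = d / P = 0.4840 / 1.21 = 0.40.

C ≈ 0.40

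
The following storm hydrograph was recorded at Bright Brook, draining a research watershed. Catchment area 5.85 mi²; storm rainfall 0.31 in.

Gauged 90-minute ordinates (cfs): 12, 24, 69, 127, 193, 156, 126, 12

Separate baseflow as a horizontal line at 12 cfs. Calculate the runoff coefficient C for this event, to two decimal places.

C ≈ 0.80

ΣQ_DR = 623.0 cfs; V = ΣQ_DR·Δt = 3.364 × 10^6 ft³.
Runoff depth d = V / A = 0.2475 in.
C = d / P = 0.2475 / 0.31 = 0.80.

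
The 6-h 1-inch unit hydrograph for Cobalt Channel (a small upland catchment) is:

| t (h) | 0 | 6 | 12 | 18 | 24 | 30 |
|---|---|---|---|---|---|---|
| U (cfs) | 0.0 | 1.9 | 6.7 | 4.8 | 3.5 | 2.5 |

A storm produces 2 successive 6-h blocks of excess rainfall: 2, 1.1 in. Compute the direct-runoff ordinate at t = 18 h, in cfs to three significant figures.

By discrete convolution, Q_j = Σ (P_i / 1 in) · U_{j−i}.
At t = 18 h (j=3): Q = (2/1)·4.8 + (1.1/1)·6.7 = 17.0 cfs.

Q ≈ 17.0 cfs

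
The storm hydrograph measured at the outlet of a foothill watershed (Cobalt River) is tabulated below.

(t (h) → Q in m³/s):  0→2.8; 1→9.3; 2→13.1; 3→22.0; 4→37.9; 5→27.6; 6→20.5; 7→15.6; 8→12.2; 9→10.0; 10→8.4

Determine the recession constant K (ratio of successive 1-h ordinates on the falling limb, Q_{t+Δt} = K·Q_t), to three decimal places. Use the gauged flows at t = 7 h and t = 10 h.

Using the recession-limb readings at t = 7 h and t = 10 h: Q falls from 15.6 to 8.4 m³/s over 3 intervals.
K = (Q₂/Q₁)^(1/3) = (8.4/15.6)^(1/3) = 0.814.

K ≈ 0.814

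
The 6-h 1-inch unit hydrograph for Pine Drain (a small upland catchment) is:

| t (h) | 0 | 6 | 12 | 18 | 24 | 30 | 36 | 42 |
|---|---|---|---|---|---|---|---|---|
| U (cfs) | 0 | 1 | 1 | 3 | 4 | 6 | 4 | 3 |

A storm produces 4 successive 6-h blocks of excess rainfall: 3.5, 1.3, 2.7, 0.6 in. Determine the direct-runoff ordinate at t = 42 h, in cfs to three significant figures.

By discrete convolution, Q_j = Σ (P_i / 1 in) · U_{j−i}.
At t = 42 h (j=7): Q = (3.5/1)·3 + (1.3/1)·4 + (2.7/1)·6 + (0.6/1)·4 = 34.3 cfs.

Q ≈ 34.3 cfs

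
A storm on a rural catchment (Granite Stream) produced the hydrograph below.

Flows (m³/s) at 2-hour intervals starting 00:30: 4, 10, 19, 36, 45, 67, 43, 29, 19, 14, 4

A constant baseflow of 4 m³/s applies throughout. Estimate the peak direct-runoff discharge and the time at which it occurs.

Q_p = 63.0 m³/s at t = 10:30

Subtracting baseflow gives direct-runoff ordinates: 0.0, 6.0, 15.0, 32.0, 41.0, 63.0, 39.0, 25.0, 15.0, 10.0, 0.0 m³/s.
The maximum is 63.0 m³/s, occurring at the reading for t = 10:30.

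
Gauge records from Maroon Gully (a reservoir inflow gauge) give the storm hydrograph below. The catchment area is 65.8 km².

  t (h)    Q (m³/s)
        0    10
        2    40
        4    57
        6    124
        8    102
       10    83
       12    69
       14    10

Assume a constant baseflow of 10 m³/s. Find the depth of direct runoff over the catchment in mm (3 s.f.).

d ≈ 45.4 mm

Direct runoff: 0.0, 30.0, 47.0, 114.0, 92.0, 73.0, 59.0, 0.0 m³/s; ΣQ_DR = 415.0 m³/s.
V = ΣQ_DR · Δt = 415.0 × 7200 s = 2.988 × 10^6 m³.
Over A = 65.8 km², depth = V / A = 45.4 mm.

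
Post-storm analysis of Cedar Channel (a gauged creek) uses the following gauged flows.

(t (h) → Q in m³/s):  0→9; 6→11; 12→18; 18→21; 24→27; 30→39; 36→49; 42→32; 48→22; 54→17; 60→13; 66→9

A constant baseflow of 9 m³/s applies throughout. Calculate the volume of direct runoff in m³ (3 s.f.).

Direct-runoff ordinates (Q − Q_b): 0.0, 2.0, 9.0, 12.0, 18.0, 30.0, 40.0, 23.0, 13.0, 8.0, 4.0, 0.0 m³/s.
ΣQ_DR = 159.0 m³/s.
With Δt = 6 h = 21600 s, V = ΣQ_DR · Δt = 159.0 × 21600 = 3.43 × 10^6 m³.

V ≈ 3.43 × 10^6 m³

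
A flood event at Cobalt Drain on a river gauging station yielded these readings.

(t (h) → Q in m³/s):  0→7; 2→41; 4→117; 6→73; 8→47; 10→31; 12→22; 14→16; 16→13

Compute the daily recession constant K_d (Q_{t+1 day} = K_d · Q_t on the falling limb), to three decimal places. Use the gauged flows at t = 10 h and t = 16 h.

Between t = 10 h and t = 16 h the flow falls from 31 to 13 m³/s over 3×2 h = 6 h.
Per-interval ratio K = (13/31)^(1/3) = 0.7485; K_d = K^(24/2) = 0.031.

K_d ≈ 0.031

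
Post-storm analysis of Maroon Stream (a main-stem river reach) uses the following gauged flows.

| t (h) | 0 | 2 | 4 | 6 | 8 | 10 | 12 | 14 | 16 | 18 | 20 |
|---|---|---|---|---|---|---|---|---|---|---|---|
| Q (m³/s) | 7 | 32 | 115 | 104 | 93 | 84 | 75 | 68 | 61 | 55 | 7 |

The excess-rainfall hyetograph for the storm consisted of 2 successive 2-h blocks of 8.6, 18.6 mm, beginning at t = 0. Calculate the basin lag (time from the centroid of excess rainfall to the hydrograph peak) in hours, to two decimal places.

Centroid of excess rainfall: t_c = Σ P_i·t̄_i / ΣP_i = 2.3676 h (block centres at 1, 3 h).
Hydrograph peak occurs at t = 4 h, so basin lag t_L = 4 − 2.3676 = 1.63 h.

t_L ≈ 1.63 h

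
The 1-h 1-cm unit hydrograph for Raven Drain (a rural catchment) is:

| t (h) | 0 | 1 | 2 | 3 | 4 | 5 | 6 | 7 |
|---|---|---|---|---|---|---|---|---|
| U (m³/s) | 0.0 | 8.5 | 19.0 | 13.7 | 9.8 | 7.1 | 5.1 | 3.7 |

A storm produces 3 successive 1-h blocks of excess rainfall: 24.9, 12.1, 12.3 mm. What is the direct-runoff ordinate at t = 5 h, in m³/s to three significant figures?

Q ≈ 46.4 m³/s

By discrete convolution, Q_j = Σ (P_i / 10 mm) · U_{j−i}.
At t = 5 h (j=5): Q = (24.9/10)·7.1 + (12.1/10)·9.8 + (12.3/10)·13.7 = 46.4 m³/s.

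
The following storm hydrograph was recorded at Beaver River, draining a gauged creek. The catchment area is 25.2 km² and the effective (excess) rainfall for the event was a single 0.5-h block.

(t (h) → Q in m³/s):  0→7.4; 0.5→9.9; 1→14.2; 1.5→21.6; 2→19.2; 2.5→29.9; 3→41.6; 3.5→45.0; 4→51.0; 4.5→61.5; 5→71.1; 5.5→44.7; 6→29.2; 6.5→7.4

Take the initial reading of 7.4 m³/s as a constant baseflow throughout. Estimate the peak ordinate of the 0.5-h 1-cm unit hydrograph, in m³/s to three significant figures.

U_p ≈ 25.5 m³/s

Direct runoff: 0.0, 2.5, 6.8, 14.2, 11.8, 22.5, 34.2, 37.6, 43.6, 54.1, 63.7, 37.3, 21.8, 0.0 m³/s; ΣQ_DR = 350.1 m³/s, peak = 63.7 m³/s.
Runoff depth d = ΣQ_DR·Δt / A = 350.1 × 1800 / (25.2 km²) = 25.01 mm.
The 1-cm UH is the DRH scaled by (10 mm)/d, so U_p = 63.7 × 10/25.01 = 25.5 m³/s.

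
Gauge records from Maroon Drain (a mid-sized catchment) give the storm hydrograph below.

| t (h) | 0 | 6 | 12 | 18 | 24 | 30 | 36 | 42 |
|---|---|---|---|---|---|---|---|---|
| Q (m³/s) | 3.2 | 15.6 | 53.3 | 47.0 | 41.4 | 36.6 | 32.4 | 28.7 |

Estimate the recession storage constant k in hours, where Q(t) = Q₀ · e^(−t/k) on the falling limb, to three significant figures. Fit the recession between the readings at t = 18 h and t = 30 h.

On the falling limb, Q drops from 47.0 to 36.6 m³/s between t = 18 h and t = 30 h (Δt = 12 h).
k = −Δt / ln(Q₂/Q₁) = −12 / ln(36.6/47.0) = 48.0 h.

k ≈ 48.0 h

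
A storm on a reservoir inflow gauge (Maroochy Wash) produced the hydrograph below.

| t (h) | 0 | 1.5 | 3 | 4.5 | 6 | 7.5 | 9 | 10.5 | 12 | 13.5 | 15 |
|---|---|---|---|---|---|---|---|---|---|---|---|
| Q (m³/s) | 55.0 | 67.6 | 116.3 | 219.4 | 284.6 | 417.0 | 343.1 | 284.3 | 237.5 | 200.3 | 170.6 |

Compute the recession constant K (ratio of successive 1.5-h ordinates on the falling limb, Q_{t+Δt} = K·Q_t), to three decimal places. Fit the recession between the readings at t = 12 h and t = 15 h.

Using the recession-limb readings at t = 12 h and t = 15 h: Q falls from 237.5 to 170.6 m³/s over 2 intervals.
K = (Q₂/Q₁)^(1/2) = (170.6/237.5)^(1/2) = 0.848.

K ≈ 0.848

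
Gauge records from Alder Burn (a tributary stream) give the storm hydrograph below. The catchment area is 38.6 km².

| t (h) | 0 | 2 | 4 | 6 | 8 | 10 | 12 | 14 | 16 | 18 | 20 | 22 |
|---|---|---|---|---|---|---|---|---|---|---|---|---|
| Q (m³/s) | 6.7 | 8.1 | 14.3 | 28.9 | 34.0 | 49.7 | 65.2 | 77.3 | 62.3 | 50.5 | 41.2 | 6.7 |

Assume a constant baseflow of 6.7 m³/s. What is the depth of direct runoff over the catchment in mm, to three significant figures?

Direct runoff: 0.0, 1.4, 7.6, 22.2, 27.3, 43.0, 58.5, 70.6, 55.6, 43.8, 34.5, 0.0 m³/s; ΣQ_DR = 364.5 m³/s.
V = ΣQ_DR · Δt = 364.5 × 7200 s = 2.624 × 10^6 m³.
Over A = 38.6 km², depth = V / A = 68.0 mm.

d ≈ 68.0 mm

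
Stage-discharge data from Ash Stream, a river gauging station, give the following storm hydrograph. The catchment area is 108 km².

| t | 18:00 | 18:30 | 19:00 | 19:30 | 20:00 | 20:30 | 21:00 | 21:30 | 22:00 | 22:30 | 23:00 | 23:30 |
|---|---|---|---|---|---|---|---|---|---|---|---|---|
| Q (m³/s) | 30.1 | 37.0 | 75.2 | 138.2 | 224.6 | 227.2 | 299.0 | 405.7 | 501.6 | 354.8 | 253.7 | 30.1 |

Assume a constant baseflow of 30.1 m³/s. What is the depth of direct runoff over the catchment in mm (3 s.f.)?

d ≈ 36.9 mm

Direct runoff: 0.0, 6.9, 45.1, 108.1, 194.5, 197.1, 268.9, 375.6, 471.5, 324.7, 223.6, 0.0 m³/s; ΣQ_DR = 2216 m³/s.
V = ΣQ_DR · Δt = 2216 × 1800 s = 3.989 × 10^6 m³.
Over A = 108 km², depth = V / A = 36.9 mm.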